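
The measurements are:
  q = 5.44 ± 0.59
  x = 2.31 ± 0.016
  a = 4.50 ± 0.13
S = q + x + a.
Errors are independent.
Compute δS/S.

0.0493

Absolute uncertainties add in quadrature for a linear combination:
  (δq)² = 0.348;  (δx)² = 0.000256;  (δa)² = 0.0169
δS = √(0.365) = 0.604
S = 12.2, so δS/S = 0.604/12.2 = 0.0493.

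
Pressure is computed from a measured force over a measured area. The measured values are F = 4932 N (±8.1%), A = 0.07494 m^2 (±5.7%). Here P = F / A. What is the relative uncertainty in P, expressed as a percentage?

9.90%

Since P is a product/quotient, work with relative uncertainties:
  (1·δF/F)² = (1×0.0810)² = 0.00656;  (-1·δA/A)² = (-1×0.0570)² = 0.00325
δP/P = √(0.00981) = 0.0990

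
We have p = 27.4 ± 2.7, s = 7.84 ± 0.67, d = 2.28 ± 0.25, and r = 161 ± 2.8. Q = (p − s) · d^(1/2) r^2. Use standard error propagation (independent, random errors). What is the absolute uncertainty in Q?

1.2e+05

Let u = p − s = 19.6. δu = √(δp² + δs²) = √(7.29 + 0.449) = 2.78, so δu/u = 0.142.
Q is then a monomial in u, d, r:
δQ/Q = √((δu/u)² + (½·δd/d)² + (2·δr/r)²) = √(0.0202 + 0.00301 + 0.00121) = 0.156
Q = 7.66e+05, so δQ = 0.156 × 7.66e+05 = 1.2e+05.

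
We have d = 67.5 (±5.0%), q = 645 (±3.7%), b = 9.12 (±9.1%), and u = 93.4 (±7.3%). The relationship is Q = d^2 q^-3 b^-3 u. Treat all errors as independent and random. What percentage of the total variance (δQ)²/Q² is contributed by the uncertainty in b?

(δQ/Q)² = (2·δd/d)² + (-3·δq/q)² + (-3·δb/b)² + (1·δu/u)²
  d term: (2×0.0500)² = 0.0100
  q term: (-3×0.0370)² = 0.0123
  b term: (-3×0.0910)² = 0.0745
  u term: (1×0.0730)² = 0.00533
Total = 0.102. Share from b = 0.0745/0.102 = 0.729.

72.9%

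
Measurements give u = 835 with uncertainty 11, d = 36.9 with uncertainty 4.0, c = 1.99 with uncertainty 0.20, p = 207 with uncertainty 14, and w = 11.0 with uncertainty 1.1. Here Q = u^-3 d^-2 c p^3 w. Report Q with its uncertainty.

Relative error in a monomial: (δQ/Q)² = Σ (nᵢ · δxᵢ/xᵢ)².
  (-3·δu/u)² = (-3×0.0132)² = 0.00156;  (-2·δd/d)² = (-2×0.108)² = 0.0470;  (1·δc/c)² = (1×0.101)² = 0.0101;  (3·δp/p)² = (3×0.0676)² = 0.0412;  (1·δw/w)² = (1×0.100)² = 0.0100
δQ/Q = √(0.110) = 0.331
Q = 0.000245, so δQ = 0.331 × 0.000245 = 8.12e-05.

(2.45 ± 0.812) × 10^-4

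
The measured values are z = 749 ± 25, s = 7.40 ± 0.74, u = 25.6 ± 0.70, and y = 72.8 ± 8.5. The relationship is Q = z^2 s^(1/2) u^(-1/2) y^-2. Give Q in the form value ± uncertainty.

Products/powers → add relative errors in quadrature, weighted by exponent:
  (2·δz/z)² = (2×0.0334)² = 0.00446;  (½·δs/s)² = (0.5×0.100)² = 0.00250;  (−½·δu/u)² = (-0.5×0.0273)² = 0.000187;  (-2·δy/y)² = (-2×0.117)² = 0.0545
δQ/Q = √(0.0617) = 0.248
Q = 56.9, so δQ = 0.248 × 56.9 = 14.1.

56.9 ± 14.1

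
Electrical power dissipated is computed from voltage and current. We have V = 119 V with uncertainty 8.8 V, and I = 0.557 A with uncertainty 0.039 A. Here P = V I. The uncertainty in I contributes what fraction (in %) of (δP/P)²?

(δP/P)² = (1·δV/V)² + (1·δI/I)²
  V term: (1×0.0739)² = 0.00547
  I term: (1×0.0700)² = 0.00490
Total = 0.0104. Share from I = 0.00490/0.0104 = 0.473.

47.3%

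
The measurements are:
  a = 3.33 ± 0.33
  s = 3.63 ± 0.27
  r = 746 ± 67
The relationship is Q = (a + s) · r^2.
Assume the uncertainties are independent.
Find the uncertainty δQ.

Let u = a + s = 6.96. δu = √(δa² + δs²) = √(0.109 + 0.0729) = 0.426, so δu/u = 0.0613.
Q is then a monomial in u, r:
δQ/Q = √((δu/u)² + (2·δr/r)²) = √(0.00375 + 0.0323) = 0.190
Q = 3.87e+06, so δQ = 0.190 × 3.87e+06 = 7.35e+05.

7.35e+05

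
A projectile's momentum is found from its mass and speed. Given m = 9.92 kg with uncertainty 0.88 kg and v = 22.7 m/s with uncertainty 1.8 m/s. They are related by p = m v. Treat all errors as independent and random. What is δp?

26.8 kg·m/s

p is a product of powers, so relative uncertainties combine in quadrature:
  (1·δm/m)² = (1×0.0887)² = 0.00787;  (1·δv/v)² = (1×0.0793)² = 0.00629
δp/p = √(0.0142) = 0.119
p = 225 kg·m/s, so δp = 0.119 × 225 = 26.8 kg·m/s.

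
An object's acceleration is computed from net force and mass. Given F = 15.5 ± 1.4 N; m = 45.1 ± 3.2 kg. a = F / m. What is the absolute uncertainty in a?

Since a is a product/quotient, work with relative uncertainties:
  (1·δF/F)² = (1×0.0903)² = 0.00816;  (-1·δm/m)² = (-1×0.0710)² = 0.00503
δa/a = √(0.0132) = 0.115
a = 0.344 m/s^2, so δa = 0.115 × 0.344 = 0.0395 m/s^2.

0.0395 m/s^2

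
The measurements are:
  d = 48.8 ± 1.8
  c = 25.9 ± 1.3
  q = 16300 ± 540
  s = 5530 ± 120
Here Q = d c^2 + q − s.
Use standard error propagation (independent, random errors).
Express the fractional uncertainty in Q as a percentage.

Let p = d·c^2 = 32700. δp/p = √((1·δd/d)² + (2·δc/c)²) = √(0.00136 + 0.0101) = 0.107, so δp = 3500.
Q = p + q − s: δQ = √(δp² + δq² + δs²) = √(1.23e+07 + 2.92e+05 + 14400) = 3540
Q = 43500, so δQ/Q = 3540/43500 = 0.0815.

8.15%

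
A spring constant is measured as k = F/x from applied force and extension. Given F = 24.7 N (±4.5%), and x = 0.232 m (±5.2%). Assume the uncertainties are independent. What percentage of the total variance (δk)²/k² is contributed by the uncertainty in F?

42.8%

(δk/k)² = (1·δF/F)² + (-1·δx/x)²
  F term: (1×0.0450)² = 0.00202
  x term: (-1×0.0520)² = 0.00270
Total = 0.00473. Share from F = 0.00202/0.00473 = 0.428.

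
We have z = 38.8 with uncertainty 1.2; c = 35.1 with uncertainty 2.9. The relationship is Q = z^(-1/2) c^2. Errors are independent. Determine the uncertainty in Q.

Relative error in a monomial: (δQ/Q)² = Σ (nᵢ · δxᵢ/xᵢ)².
  (−½·δz/z)² = (-0.5×0.0309)² = 0.000239;  (2·δc/c)² = (2×0.0826)² = 0.0273
δQ/Q = √(0.0275) = 0.166
Q = 198, so δQ = 0.166 × 198 = 32.8.

32.8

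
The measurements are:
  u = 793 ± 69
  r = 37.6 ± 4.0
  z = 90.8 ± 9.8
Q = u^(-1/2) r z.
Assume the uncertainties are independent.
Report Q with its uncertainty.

Relative error in a monomial: (δQ/Q)² = Σ (nᵢ · δxᵢ/xᵢ)².
  (−½·δu/u)² = (-0.5×0.0870)² = 0.00189;  (1·δr/r)² = (1×0.106)² = 0.0113;  (1·δz/z)² = (1×0.108)² = 0.0116
δQ/Q = √(0.0249) = 0.158
Q = 121, so δQ = 0.158 × 121 = 19.1.

121 ± 19.1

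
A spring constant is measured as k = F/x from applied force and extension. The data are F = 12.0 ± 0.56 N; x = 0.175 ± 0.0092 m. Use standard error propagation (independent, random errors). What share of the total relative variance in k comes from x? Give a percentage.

(δk/k)² = (1·δF/F)² + (-1·δx/x)²
  F term: (1×0.0467)² = 0.00218
  x term: (-1×0.0526)² = 0.00276
Total = 0.00494. Share from x = 0.00276/0.00494 = 0.559.

55.9%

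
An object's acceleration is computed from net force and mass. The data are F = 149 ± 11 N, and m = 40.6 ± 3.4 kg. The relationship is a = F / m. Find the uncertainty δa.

Since a is a product/quotient, work with relative uncertainties:
  (1·δF/F)² = (1×0.0738)² = 0.00545;  (-1·δm/m)² = (-1×0.0837)² = 0.00701
δa/a = √(0.0125) = 0.112
a = 3.67 m/s^2, so δa = 0.112 × 3.67 = 0.410 m/s^2.

0.410 m/s^2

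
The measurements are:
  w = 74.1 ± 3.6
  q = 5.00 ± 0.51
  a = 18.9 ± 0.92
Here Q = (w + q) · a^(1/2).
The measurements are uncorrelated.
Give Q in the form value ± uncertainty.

344 ± 17.9

Let u = w + q = 79.1. δu = √(δw² + δq²) = √(13.0 + 0.260) = 3.64, so δu/u = 0.0460.
Q is then a monomial in u, a:
δQ/Q = √((δu/u)² + (½·δa/a)²) = √(0.00211 + 0.000592) = 0.0520
Q = 344, so δQ = 0.0520 × 344 = 17.9.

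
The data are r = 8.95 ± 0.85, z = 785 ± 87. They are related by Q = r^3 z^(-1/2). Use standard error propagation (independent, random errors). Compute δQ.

Relative error in a monomial: (δQ/Q)² = Σ (nᵢ · δxᵢ/xᵢ)².
  (3·δr/r)² = (3×0.0950)² = 0.0812;  (−½·δz/z)² = (-0.5×0.111)² = 0.00307
δQ/Q = √(0.0842) = 0.290
Q = 25.6, so δQ = 0.290 × 25.6 = 7.43.

7.43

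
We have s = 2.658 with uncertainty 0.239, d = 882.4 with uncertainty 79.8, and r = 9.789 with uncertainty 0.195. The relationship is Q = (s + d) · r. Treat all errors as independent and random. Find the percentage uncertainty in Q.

Let u = s + d = 885.1. δu = √(δs² + δd²) = √(0.0571 + 6370) = 79.8, so δu/u = 0.0902.
Q is then a monomial in u, r:
δQ/Q = √((δu/u)² + (1·δr/r)²) = √(0.00813 + 0.000397) = 0.0923

9.23%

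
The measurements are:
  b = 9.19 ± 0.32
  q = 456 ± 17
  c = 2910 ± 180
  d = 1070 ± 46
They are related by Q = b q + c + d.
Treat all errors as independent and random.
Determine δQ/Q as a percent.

3.47%

Let p = b·q = 4190. δp/p = √((1·δb/b)² + (1·δq/q)²) = √(0.00121 + 0.00139) = 0.0510, so δp = 214.
Q = p + c + d: δQ = √(δp² + δc² + δd²) = √(45700 + 32400 + 2120) = 283
Q = 8170, so δQ/Q = 283/8170 = 0.0347.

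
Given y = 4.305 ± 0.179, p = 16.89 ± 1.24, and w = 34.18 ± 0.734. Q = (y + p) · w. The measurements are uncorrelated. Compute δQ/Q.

0.0629

Let u = y + p = 21.20. δu = √(δy² + δp²) = √(0.0320 + 1.54) = 1.25, so δu/u = 0.0591.
Q is then a monomial in u, w:
δQ/Q = √((δu/u)² + (1·δw/w)²) = √(0.00349 + 0.000461) = 0.0629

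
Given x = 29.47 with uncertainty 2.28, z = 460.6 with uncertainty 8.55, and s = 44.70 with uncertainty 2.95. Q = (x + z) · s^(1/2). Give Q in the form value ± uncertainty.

Let u = x + z = 490.1. δu = √(δx² + δz²) = √(5.20 + 73.1) = 8.85, so δu/u = 0.0181.
Q is then a monomial in u, s:
δQ/Q = √((δu/u)² + (½·δs/s)²) = √(0.000326 + 0.00109) = 0.0376
Q = 3277, so δQ = 0.0376 × 3277 = 123.

3277 ± 123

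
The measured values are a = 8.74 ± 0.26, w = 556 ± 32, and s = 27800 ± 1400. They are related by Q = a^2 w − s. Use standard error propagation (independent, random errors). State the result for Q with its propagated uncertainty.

Let p = a^2·w = 42500. δp/p = √((2·δa/a)² + (1·δw/w)²) = √(0.00354 + 0.00331) = 0.0828, so δp = 3520.
Q = p − s: δQ = √(δp² + δs²) = √(1.24e+07 + 1.96e+06) = 3780
Q = 14700.

14700 ± 3780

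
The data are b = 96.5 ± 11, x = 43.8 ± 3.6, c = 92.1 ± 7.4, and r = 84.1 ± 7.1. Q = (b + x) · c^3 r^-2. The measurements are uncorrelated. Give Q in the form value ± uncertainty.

15500 ± 4740

Let u = b + x = 140. δu = √(δb² + δx²) = √(121 + 13.0) = 11.6, so δu/u = 0.0825.
Q is then a monomial in u, c, r:
δQ/Q = √((δu/u)² + (3·δc/c)² + (-2·δr/r)²) = √(0.00681 + 0.0581 + 0.0285) = 0.306
Q = 15500, so δQ = 0.306 × 15500 = 4740.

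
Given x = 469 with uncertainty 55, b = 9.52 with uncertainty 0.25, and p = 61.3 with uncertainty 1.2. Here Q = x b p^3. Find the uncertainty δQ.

Q is a product of powers, so relative uncertainties combine in quadrature:
  (1·δx/x)² = (1×0.117)² = 0.0138;  (1·δb/b)² = (1×0.0263)² = 0.000690;  (3·δp/p)² = (3×0.0196)² = 0.00345
δQ/Q = √(0.0179) = 0.134
Q = 1.03e+09, so δQ = 0.134 × 1.03e+09 = 1.38e+08.

1.38e+08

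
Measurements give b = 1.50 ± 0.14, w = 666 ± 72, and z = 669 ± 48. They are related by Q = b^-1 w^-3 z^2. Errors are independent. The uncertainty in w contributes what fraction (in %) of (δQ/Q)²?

(δQ/Q)² = (-1·δb/b)² + (-3·δw/w)² + (2·δz/z)²
  b term: (-1×0.0933)² = 0.00871
  w term: (-3×0.108)² = 0.105
  z term: (2×0.0717)² = 0.0206
Total = 0.134. Share from w = 0.105/0.134 = 0.782.

78.2%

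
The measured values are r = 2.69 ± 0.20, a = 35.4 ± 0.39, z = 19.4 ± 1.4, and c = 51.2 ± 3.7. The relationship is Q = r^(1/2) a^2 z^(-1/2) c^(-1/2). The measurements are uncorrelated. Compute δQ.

Relative error in a monomial: (δQ/Q)² = Σ (nᵢ · δxᵢ/xᵢ)².
  (½·δr/r)² = (0.5×0.0743)² = 0.00138;  (2·δa/a)² = (2×0.0110)² = 0.000485;  (−½·δz/z)² = (-0.5×0.0722)² = 0.00130;  (−½·δc/c)² = (-0.5×0.0723)² = 0.00131
δQ/Q = √(0.00447) = 0.0669
Q = 65.2, so δQ = 0.0669 × 65.2 = 4.36.

4.36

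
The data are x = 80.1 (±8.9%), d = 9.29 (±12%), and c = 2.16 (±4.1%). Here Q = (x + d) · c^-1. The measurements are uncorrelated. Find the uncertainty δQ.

3.75

Let u = x + d = 89.4. δu = √(δx² + δd²) = √(50.8 + 1.24) = 7.22, so δu/u = 0.0807.
Q is then a monomial in u, c:
δQ/Q = √((δu/u)² + (-1·δc/c)²) = √(0.00652 + 0.00168) = 0.0905
Q = 41.4, so δQ = 0.0905 × 41.4 = 3.75.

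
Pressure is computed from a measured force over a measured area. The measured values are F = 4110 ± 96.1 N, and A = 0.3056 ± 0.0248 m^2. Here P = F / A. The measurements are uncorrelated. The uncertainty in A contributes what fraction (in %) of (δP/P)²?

(δP/P)² = (1·δF/F)² + (-1·δA/A)²
  F term: (1×0.0234)² = 0.000547
  A term: (-1×0.0812)² = 0.00659
Total = 0.00713. Share from A = 0.00659/0.00713 = 0.923.

92.3%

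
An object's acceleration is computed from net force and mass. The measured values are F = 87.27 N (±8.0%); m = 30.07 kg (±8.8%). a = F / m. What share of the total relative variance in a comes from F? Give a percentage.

(δa/a)² = (1·δF/F)² + (-1·δm/m)²
  F term: (1×0.0800)² = 0.00640
  m term: (-1×0.0880)² = 0.00774
Total = 0.0141. Share from F = 0.00640/0.0141 = 0.452.

45.2%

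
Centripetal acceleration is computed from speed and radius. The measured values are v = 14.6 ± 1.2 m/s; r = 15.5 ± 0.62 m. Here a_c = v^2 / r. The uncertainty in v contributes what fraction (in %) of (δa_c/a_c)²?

94.4%

(δa_c/a_c)² = (2·δv/v)² + (-1·δr/r)²
  v term: (2×0.0822)² = 0.0270
  r term: (-1×0.0400)² = 0.00160
Total = 0.0286. Share from v = 0.0270/0.0286 = 0.944.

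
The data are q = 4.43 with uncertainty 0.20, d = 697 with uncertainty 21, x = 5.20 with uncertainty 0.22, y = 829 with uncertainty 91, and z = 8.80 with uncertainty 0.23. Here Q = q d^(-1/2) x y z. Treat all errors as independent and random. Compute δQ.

Q is a product of powers, so relative uncertainties combine in quadrature:
  (1·δq/q)² = (1×0.0451)² = 0.00204;  (−½·δd/d)² = (-0.5×0.0301)² = 0.000227;  (1·δx/x)² = (1×0.0423)² = 0.00179;  (1·δy/y)² = (1×0.110)² = 0.0120;  (1·δz/z)² = (1×0.0261)² = 0.000683
δQ/Q = √(0.0168) = 0.130
Q = 6370, so δQ = 0.130 × 6370 = 825.

825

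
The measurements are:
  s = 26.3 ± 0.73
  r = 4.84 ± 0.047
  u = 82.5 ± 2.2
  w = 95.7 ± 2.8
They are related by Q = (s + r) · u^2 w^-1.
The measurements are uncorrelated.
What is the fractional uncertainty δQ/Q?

0.0652

Let h = s + r = 31.1. δh = √(δs² + δr²) = √(0.533 + 0.00221) = 0.732, so δh/h = 0.0235.
Q is then a monomial in h, u, w:
δQ/Q = √((δh/h)² + (2·δu/u)² + (-1·δw/w)²) = √(0.000552 + 0.00284 + 0.000856) = 0.0652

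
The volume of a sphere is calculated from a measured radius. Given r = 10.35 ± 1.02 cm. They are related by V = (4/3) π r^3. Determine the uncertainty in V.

1370 cm^3

V ∝ r^3, so δV/V = |3| · δr/r = 3 × 0.0986 = 0.296.
V = 4644 cm^3, so δV = 0.296 × 4644 = 1370 cm^3.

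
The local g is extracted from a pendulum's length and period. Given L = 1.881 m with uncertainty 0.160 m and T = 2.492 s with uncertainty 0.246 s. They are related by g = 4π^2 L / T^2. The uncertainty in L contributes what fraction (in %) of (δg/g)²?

15.7%

(δg/g)² = (1·δL/L)² + (-2·δT/T)²
  L term: (1×0.0851)² = 0.00724
  T term: (-2×0.0987)² = 0.0390
Total = 0.0462. Share from L = 0.00724/0.0462 = 0.157.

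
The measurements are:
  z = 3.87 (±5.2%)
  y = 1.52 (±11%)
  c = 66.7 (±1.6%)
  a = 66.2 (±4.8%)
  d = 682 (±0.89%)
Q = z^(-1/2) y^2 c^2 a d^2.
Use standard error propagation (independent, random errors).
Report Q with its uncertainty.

Products/powers → add relative errors in quadrature, weighted by exponent:
  (−½·δz/z)² = (-0.5×0.0520)² = 0.000676;  (2·δy/y)² = (2×0.110)² = 0.0484;  (2·δc/c)² = (2×0.0160)² = 0.00102;  (1·δa/a)² = (1×0.0480)² = 0.00230;  (2·δd/d)² = (2×0.00890)² = 0.000317
δQ/Q = √(0.0527) = 0.230
Q = 1.61e+11, so δQ = 0.230 × 1.61e+11 = 3.69e+10.

(1.61 ± 0.369) × 10^11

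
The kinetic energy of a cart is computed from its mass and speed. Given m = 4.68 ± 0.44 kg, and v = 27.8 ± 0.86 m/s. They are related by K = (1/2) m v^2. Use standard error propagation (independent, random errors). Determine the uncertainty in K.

204 J

K is a product of powers, so relative uncertainties combine in quadrature:
  (1·δm/m)² = (1×0.0940)² = 0.00884;  (2·δv/v)² = (2×0.0309)² = 0.00383
δK/K = √(0.0127) = 0.113
K = 1810 J, so δK = 0.113 × 1810 = 204 J.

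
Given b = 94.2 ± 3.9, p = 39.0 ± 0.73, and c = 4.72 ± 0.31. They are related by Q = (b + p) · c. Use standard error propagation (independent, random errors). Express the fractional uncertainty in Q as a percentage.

7.21%

Let u = b + p = 133. δu = √(δb² + δp²) = √(15.2 + 0.533) = 3.97, so δu/u = 0.0298.
Q is then a monomial in u, c:
δQ/Q = √((δu/u)² + (1·δc/c)²) = √(0.000887 + 0.00431) = 0.0721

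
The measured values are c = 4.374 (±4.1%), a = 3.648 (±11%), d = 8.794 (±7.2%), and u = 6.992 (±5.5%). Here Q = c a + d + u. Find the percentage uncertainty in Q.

Let p = c·a = 15.96. δp/p = √((1·δc/c)² + (1·δa/a)²) = √(0.00168 + 0.0121) = 0.117, so δp = 1.87.
Q = p + d + u: δQ = √(δp² + δd² + δu²) = √(3.51 + 0.401 + 0.148) = 2.01
Q = 31.74, so δQ/Q = 2.01/31.74 = 0.0635.

6.35%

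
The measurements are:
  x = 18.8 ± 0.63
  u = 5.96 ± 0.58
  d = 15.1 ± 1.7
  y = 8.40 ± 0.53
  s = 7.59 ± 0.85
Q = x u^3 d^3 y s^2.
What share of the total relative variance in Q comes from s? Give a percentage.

19.7%

(δQ/Q)² = (1·δx/x)² + (3·δu/u)² + (3·δd/d)² + (1·δy/y)² + (2·δs/s)²
  x term: (1×0.0335)² = 0.00112
  u term: (3×0.0973)² = 0.0852
  d term: (3×0.113)² = 0.114
  y term: (1×0.0631)² = 0.00398
  s term: (2×0.112)² = 0.0502
Total = 0.255. Share from s = 0.0502/0.255 = 0.197.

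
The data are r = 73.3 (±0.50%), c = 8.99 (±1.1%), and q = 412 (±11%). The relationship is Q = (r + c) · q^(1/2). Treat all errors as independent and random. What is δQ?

Let u = r + c = 82.3. δu = √(δr² + δc²) = √(0.134 + 0.00978) = 0.380, so δu/u = 0.00461.
Q is then a monomial in u, q:
δQ/Q = √((δu/u)² + (½·δq/q)²) = √(2.13e-05 + 0.00302) = 0.0552
Q = 1670, so δQ = 0.0552 × 1670 = 92.2.

92.2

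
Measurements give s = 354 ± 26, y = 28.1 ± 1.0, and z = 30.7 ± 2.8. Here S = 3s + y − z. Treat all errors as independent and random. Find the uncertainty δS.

78.1

Absolute uncertainties add in quadrature for a linear combination:
  (3·δs)² = 6080;  (δy)² = 1.00;  (δz)² = 7.84
δS = √(6090) = 78.1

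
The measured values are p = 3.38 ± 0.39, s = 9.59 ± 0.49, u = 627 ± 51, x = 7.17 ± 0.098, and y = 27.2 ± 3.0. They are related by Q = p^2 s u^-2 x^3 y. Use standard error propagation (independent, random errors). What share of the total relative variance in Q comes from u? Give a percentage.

27.5%

(δQ/Q)² = (2·δp/p)² + (1·δs/s)² + (-2·δu/u)² + (3·δx/x)² + (1·δy/y)²
  p term: (2×0.115)² = 0.0533
  s term: (1×0.0511)² = 0.00261
  u term: (-2×0.0813)² = 0.0265
  x term: (3×0.0137)² = 0.00168
  y term: (1×0.110)² = 0.0122
Total = 0.0962. Share from u = 0.0265/0.0962 = 0.275.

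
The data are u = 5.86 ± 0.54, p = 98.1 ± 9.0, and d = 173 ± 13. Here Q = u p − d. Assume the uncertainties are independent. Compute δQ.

Let w = u·p = 575. δw/w = √((1·δu/u)² + (1·δp/p)²) = √(0.00849 + 0.00842) = 0.130, so δw = 74.8.
Q = w − d: δQ = √(δw² + δd²) = √(5590 + 169) = 75.9

75.9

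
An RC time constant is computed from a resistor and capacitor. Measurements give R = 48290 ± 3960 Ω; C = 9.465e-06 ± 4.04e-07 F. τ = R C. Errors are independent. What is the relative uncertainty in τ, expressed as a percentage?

9.24%

Each factor contributes (exponent × relative error)² to (δτ/τ)²:
  (1·δR/R)² = (1×0.0820)² = 0.00672;  (1·δC/C)² = (1×0.0427)² = 0.00182
δτ/τ = √(0.00855) = 0.0924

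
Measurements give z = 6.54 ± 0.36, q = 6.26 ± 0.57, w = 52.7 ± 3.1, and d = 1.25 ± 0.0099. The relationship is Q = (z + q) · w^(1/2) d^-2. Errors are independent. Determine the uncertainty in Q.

3.71

Let u = z + q = 12.8. δu = √(δz² + δq²) = √(0.130 + 0.325) = 0.674, so δu/u = 0.0527.
Q is then a monomial in u, w, d:
δQ/Q = √((δu/u)² + (½·δw/w)² + (-2·δd/d)²) = √(0.00277 + 0.000865 + 0.000251) = 0.0624
Q = 59.5, so δQ = 0.0624 × 59.5 = 3.71.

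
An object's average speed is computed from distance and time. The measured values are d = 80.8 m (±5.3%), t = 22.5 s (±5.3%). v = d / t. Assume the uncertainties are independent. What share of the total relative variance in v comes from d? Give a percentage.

(δv/v)² = (1·δd/d)² + (-1·δt/t)²
  d term: (1×0.0530)² = 0.00281
  t term: (-1×0.0530)² = 0.00281
Total = 0.00562. Share from d = 0.00281/0.00562 = 0.500.

50.0%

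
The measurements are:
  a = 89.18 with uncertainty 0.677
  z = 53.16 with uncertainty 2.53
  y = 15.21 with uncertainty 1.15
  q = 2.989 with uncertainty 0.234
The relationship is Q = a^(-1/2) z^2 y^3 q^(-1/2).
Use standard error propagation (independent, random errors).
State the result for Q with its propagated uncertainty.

Products/powers → add relative errors in quadrature, weighted by exponent:
  (−½·δa/a)² = (-0.5×0.00759)² = 1.44e-05;  (2·δz/z)² = (2×0.0476)² = 0.00906;  (3·δy/y)² = (3×0.0756)² = 0.0514;  (−½·δq/q)² = (-0.5×0.0783)² = 0.00153
δQ/Q = √(0.0621) = 0.249
Q = 609100, so δQ = 0.249 × 609100 = 1.52e+05.

(6.091 ± 1.52) × 10^5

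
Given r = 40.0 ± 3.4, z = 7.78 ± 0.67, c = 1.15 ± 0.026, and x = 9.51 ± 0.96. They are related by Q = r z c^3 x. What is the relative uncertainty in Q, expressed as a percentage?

Each factor contributes (exponent × relative error)² to (δQ/Q)²:
  (1·δr/r)² = (1×0.0850)² = 0.00722;  (1·δz/z)² = (1×0.0861)² = 0.00742;  (3·δc/c)² = (3×0.0226)² = 0.00460;  (1·δx/x)² = (1×0.101)² = 0.0102
δQ/Q = √(0.0294) = 0.172

17.2%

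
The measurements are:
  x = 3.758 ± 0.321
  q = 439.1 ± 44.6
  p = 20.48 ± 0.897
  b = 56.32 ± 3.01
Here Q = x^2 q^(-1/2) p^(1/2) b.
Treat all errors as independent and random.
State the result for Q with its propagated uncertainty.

Products/powers → add relative errors in quadrature, weighted by exponent:
  (2·δx/x)² = (2×0.0854)² = 0.0292;  (−½·δq/q)² = (-0.5×0.102)² = 0.00258;  (½·δp/p)² = (0.5×0.0438)² = 0.000480;  (1·δb/b)² = (1×0.0534)² = 0.00286
δQ/Q = √(0.0351) = 0.187
Q = 171.8, so δQ = 0.187 × 171.8 = 32.2.

171.8 ± 32.2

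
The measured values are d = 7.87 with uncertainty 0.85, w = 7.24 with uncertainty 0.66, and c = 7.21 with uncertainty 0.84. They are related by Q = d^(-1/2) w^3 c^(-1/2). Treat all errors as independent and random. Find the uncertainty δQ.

Since Q is a product/quotient, work with relative uncertainties:
  (−½·δd/d)² = (-0.5×0.108)² = 0.00292;  (3·δw/w)² = (3×0.0912)² = 0.0748;  (−½·δc/c)² = (-0.5×0.117)² = 0.00339
δQ/Q = √(0.0811) = 0.285
Q = 50.4, so δQ = 0.285 × 50.4 = 14.3.

14.3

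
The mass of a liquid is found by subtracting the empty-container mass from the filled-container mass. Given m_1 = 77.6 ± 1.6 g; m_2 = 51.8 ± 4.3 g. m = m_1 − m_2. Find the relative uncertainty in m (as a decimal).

For a sum/difference, combine absolute errors in quadrature:
  (δm_1)² = 2.56;  (δm_2)² = 18.5
δm = √(21.0) = 4.59 g
m = 25.8 g, so δm/m = 4.59/25.8 = 0.178.

0.178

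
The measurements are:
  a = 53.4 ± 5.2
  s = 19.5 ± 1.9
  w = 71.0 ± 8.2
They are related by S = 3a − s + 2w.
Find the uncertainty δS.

S is a linear combination, so absolute uncertainties add in quadrature:
  (3·δa)² = 243;  (δs)² = 3.61;  (2·δw)² = 269
δS = √(516) = 22.7

22.7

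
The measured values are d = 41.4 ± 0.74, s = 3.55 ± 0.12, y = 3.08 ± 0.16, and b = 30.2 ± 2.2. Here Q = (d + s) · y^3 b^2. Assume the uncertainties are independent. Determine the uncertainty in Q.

Let u = d + s = 44.9. δu = √(δd² + δs²) = √(0.548 + 0.0144) = 0.750, so δu/u = 0.0167.
Q is then a monomial in u, y, b:
δQ/Q = √((δu/u)² + (3·δy/y)² + (2·δb/b)²) = √(0.000278 + 0.0243 + 0.0212) = 0.214
Q = 1.2e+06, so δQ = 0.214 × 1.2e+06 = 2.56e+05.

2.56e+05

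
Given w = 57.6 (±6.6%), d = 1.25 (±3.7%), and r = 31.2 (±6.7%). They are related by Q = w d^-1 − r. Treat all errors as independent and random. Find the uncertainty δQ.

4.07

Let p = w·d^-1 = 46.1. δp/p = √((1·δw/w)² + (-1·δd/d)²) = √(0.00436 + 0.00137) = 0.0757, so δp = 3.49.
Q = p − r: δQ = √(δp² + δr²) = √(12.2 + 4.37) = 4.07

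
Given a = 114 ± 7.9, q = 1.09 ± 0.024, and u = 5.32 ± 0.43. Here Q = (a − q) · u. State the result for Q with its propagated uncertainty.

601 ± 64.2

Let w = a − q = 113. δw = √(δa² + δq²) = √(62.4 + 0.000576) = 7.90, so δw/w = 0.0700.
Q is then a monomial in w, u:
δQ/Q = √((δw/w)² + (1·δu/u)²) = √(0.00490 + 0.00653) = 0.107
Q = 601, so δQ = 0.107 × 601 = 64.2.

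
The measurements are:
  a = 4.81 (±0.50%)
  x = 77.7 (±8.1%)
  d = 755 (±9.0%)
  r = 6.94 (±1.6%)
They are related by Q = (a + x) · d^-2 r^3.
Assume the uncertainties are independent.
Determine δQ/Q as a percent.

20.1%

Let u = a + x = 82.5. δu = √(δa² + δx²) = √(0.000578 + 39.6) = 6.29, so δu/u = 0.0763.
Q is then a monomial in u, d, r:
δQ/Q = √((δu/u)² + (-2·δd/d)² + (3·δr/r)²) = √(0.00582 + 0.0324 + 0.00230) = 0.201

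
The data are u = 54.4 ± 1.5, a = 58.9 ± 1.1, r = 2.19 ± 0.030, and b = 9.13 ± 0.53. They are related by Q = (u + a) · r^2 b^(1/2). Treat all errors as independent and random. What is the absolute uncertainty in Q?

70.9

Let w = u + a = 113. δw = √(δu² + δa²) = √(2.25 + 1.21) = 1.86, so δw/w = 0.0164.
Q is then a monomial in w, r, b:
δQ/Q = √((δw/w)² + (2·δr/r)² + (½·δb/b)²) = √(0.000270 + 0.000751 + 0.000842) = 0.0432
Q = 1640, so δQ = 0.0432 × 1640 = 70.9.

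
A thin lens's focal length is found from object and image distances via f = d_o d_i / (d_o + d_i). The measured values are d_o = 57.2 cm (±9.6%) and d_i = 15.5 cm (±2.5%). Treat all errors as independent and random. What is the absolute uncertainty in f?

0.346 cm

∂f/∂d_o = (d_i/(d_o+d_i))² = 0.0455;  ∂f/∂d_i = (d_o/(d_o+d_i))² = 0.619
δf = √((∂f/∂d_o · δd_o)² + (∂f/∂d_i · δd_i)²) = √(0.0623 + 0.0575) = 0.346 cm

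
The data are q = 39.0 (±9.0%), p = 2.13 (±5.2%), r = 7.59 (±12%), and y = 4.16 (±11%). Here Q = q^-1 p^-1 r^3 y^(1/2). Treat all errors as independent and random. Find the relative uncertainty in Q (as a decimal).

0.379

Relative error in a monomial: (δQ/Q)² = Σ (nᵢ · δxᵢ/xᵢ)².
  (-1·δq/q)² = (-1×0.0900)² = 0.00810;  (-1·δp/p)² = (-1×0.0520)² = 0.00270;  (3·δr/r)² = (3×0.120)² = 0.130;  (½·δy/y)² = (0.5×0.110)² = 0.00302
δQ/Q = √(0.143) = 0.379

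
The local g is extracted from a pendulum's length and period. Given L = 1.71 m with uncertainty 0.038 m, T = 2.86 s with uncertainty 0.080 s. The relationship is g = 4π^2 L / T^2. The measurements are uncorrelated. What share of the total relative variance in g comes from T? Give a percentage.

86.4%

(δg/g)² = (1·δL/L)² + (-2·δT/T)²
  L term: (1×0.0222)² = 0.000494
  T term: (-2×0.0280)² = 0.00313
Total = 0.00362. Share from T = 0.00313/0.00362 = 0.864.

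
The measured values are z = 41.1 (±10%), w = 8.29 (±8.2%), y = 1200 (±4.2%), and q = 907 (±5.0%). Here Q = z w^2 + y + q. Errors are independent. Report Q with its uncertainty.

Let p = z·w^2 = 2820. δp/p = √((1·δz/z)² + (2·δw/w)²) = √(0.0100 + 0.0269) = 0.192, so δp = 543.
Q = p + y + q: δQ = √(δp² + δy² + δq²) = √(2.94e+05 + 2540 + 2060) = 547
Q = 4930.

4930 ± 547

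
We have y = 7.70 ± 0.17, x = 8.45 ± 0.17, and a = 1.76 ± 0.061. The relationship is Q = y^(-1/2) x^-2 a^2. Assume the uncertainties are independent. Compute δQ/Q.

0.0809

Relative error in a monomial: (δQ/Q)² = Σ (nᵢ · δxᵢ/xᵢ)².
  (−½·δy/y)² = (-0.5×0.0221)² = 0.000122;  (-2·δx/x)² = (-2×0.0201)² = 0.00162;  (2·δa/a)² = (2×0.0347)² = 0.00481
δQ/Q = √(0.00655) = 0.0809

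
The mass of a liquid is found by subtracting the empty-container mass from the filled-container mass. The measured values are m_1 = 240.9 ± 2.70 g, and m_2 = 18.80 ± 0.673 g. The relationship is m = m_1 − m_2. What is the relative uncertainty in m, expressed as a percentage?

1.25%

Each term contributes (cᵢ δxᵢ)² to (δm)²:
  (δm_1)² = 7.29;  (δm_2)² = 0.453
δm = √(7.74) = 2.78 g
m = 222.1 g, so δm/m = 2.78/222.1 = 0.0125.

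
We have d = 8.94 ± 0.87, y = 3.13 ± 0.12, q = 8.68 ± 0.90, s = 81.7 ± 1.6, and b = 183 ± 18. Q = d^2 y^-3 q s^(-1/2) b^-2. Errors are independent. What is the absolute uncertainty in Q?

Q is a product of powers, so relative uncertainties combine in quadrature:
  (2·δd/d)² = (2×0.0973)² = 0.0379;  (-3·δy/y)² = (-3×0.0383)² = 0.0132;  (1·δq/q)² = (1×0.104)² = 0.0108;  (−½·δs/s)² = (-0.5×0.0196)² = 9.59e-05;  (-2·δb/b)² = (-2×0.0984)² = 0.0387
δQ/Q = √(0.101) = 0.317
Q = 7.47e-05, so δQ = 0.317 × 7.47e-05 = 2.37e-05.

2.37e-05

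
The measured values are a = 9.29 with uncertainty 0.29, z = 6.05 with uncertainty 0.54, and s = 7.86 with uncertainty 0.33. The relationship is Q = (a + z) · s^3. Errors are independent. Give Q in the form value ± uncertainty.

7450 ± 984

Let u = a + z = 15.3. δu = √(δa² + δz²) = √(0.0841 + 0.292) = 0.613, so δu/u = 0.0400.
Q is then a monomial in u, s:
δQ/Q = √((δu/u)² + (3·δs/s)²) = √(0.00160 + 0.0159) = 0.132
Q = 7450, so δQ = 0.132 × 7450 = 984.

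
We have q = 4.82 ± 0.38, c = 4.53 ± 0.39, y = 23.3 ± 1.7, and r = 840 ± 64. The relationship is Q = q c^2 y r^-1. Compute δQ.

0.595

Since Q is a product/quotient, work with relative uncertainties:
  (1·δq/q)² = (1×0.0788)² = 0.00622;  (2·δc/c)² = (2×0.0861)² = 0.0296;  (1·δy/y)² = (1×0.0730)² = 0.00532;  (-1·δr/r)² = (-1×0.0762)² = 0.00580
δQ/Q = √(0.0470) = 0.217
Q = 2.74, so δQ = 0.217 × 2.74 = 0.595.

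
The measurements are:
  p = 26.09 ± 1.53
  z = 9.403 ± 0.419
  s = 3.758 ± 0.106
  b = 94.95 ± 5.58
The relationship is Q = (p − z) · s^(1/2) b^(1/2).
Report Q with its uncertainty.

Let u = p − z = 16.69. δu = √(δp² + δz²) = √(2.34 + 0.176) = 1.59, so δu/u = 0.0951.
Q is then a monomial in u, s, b:
δQ/Q = √((δu/u)² + (½·δs/s)² + (½·δb/b)²) = √(0.00904 + 0.000199 + 0.000863) = 0.100
Q = 315.2, so δQ = 0.100 × 315.2 = 31.7.

315.2 ± 31.7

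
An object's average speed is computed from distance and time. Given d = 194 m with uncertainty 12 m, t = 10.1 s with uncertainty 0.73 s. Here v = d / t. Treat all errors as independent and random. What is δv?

1.83 m/s

Products/powers → add relative errors in quadrature, weighted by exponent:
  (1·δd/d)² = (1×0.0619)² = 0.00383;  (-1·δt/t)² = (-1×0.0723)² = 0.00522
δv/v = √(0.00905) = 0.0951
v = 19.2 m/s, so δv = 0.0951 × 19.2 = 1.83 m/s.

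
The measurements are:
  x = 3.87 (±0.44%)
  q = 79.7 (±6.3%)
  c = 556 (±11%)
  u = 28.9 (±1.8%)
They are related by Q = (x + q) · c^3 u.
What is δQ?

1.39e+11

Let w = x + q = 83.6. δw = √(δx² + δq²) = √(0.000290 + 25.2) = 5.02, so δw/w = 0.0601.
Q is then a monomial in w, c, u:
δQ/Q = √((δw/w)² + (3·δc/c)² + (1·δu/u)²) = √(0.00361 + 0.109 + 0.000324) = 0.336
Q = 4.15e+11, so δQ = 0.336 × 4.15e+11 = 1.39e+11.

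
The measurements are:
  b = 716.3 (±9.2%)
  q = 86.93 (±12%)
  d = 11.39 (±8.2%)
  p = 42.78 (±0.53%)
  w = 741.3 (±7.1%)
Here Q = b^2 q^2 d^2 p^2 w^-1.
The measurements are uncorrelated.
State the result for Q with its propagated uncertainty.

Q is a product of powers, so relative uncertainties combine in quadrature:
  (2·δb/b)² = (2×0.0920)² = 0.0339;  (2·δq/q)² = (2×0.120)² = 0.0576;  (2·δd/d)² = (2×0.0820)² = 0.0269;  (2·δp/p)² = (2×0.00530)² = 0.000112;  (-1·δw/w)² = (-1×0.0710)² = 0.00504
δQ/Q = √(0.124) = 0.351
Q = 1.242e+12, so δQ = 0.351 × 1.242e+12 = 4.36e+11.

(1.242 ± 0.436) × 10^12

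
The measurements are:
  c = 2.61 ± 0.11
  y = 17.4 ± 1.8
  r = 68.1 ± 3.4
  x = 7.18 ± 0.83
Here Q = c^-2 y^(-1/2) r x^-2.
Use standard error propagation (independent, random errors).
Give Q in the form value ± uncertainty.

Products/powers → add relative errors in quadrature, weighted by exponent:
  (-2·δc/c)² = (-2×0.0421)² = 0.00711;  (−½·δy/y)² = (-0.5×0.103)² = 0.00268;  (1·δr/r)² = (1×0.0499)² = 0.00249;  (-2·δx/x)² = (-2×0.116)² = 0.0535
δQ/Q = √(0.0657) = 0.256
Q = 0.0465, so δQ = 0.256 × 0.0465 = 0.0119.

0.0465 ± 0.0119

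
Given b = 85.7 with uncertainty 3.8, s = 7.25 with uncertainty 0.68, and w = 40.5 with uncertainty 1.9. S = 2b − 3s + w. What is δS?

Sums and differences: (δS)² = Σ (cᵢ δxᵢ)².
  (2·δb)² = 57.8;  (3·δs)² = 4.16;  (δw)² = 3.61
δS = √(65.5) = 8.10

8.10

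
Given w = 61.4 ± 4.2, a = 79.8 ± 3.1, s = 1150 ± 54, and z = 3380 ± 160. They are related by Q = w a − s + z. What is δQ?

Let p = w·a = 4900. δp/p = √((1·δw/w)² + (1·δa/a)²) = √(0.00468 + 0.00151) = 0.0787, so δp = 385.
Q = p − s + z: δQ = √(δp² + δs² + δz²) = √(1.49e+05 + 2920 + 25600) = 421

421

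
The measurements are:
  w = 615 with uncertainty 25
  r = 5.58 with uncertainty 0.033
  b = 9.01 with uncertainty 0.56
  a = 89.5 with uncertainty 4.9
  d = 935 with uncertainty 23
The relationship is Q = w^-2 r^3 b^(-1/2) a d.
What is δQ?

1.37

Relative error in a monomial: (δQ/Q)² = Σ (nᵢ · δxᵢ/xᵢ)².
  (-2·δw/w)² = (-2×0.0407)² = 0.00661;  (3·δr/r)² = (3×0.00591)² = 0.000315;  (−½·δb/b)² = (-0.5×0.0622)² = 0.000966;  (1·δa/a)² = (1×0.0547)² = 0.00300;  (1·δd/d)² = (1×0.0246)² = 0.000605
δQ/Q = √(0.0115) = 0.107
Q = 12.8, so δQ = 0.107 × 12.8 = 1.37.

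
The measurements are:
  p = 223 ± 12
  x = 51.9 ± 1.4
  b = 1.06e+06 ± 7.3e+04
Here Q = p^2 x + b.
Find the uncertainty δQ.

2.96e+05

Let w = p^2·x = 2.58e+06. δw/w = √((2·δp/p)² + (1·δx/x)²) = √(0.0116 + 0.000728) = 0.111, so δw = 2.86e+05.
Q = w + b: δQ = √(δw² + δb²) = √(8.2e+10 + 5.33e+09) = 2.96e+05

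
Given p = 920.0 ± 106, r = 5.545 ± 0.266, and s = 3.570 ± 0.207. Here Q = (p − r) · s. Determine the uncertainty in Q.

Let u = p − r = 914.5. δu = √(δp² + δr²) = √(11200 + 0.0708) = 106, so δu/u = 0.116.
Q is then a monomial in u, s:
δQ/Q = √((δu/u)² + (1·δs/s)²) = √(0.0134 + 0.00336) = 0.130
Q = 3265, so δQ = 0.130 × 3265 = 423.

423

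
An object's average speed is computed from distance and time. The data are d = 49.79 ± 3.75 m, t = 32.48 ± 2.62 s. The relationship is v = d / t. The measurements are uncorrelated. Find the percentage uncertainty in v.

11.0%

Relative error in a monomial: (δv/v)² = Σ (nᵢ · δxᵢ/xᵢ)².
  (1·δd/d)² = (1×0.0753)² = 0.00567;  (-1·δt/t)² = (-1×0.0807)² = 0.00651
δv/v = √(0.0122) = 0.110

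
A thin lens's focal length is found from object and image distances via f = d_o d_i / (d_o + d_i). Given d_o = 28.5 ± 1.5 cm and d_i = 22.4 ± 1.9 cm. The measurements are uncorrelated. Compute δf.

∂f/∂d_o = (d_i/(d_o+d_i))² = 0.194;  ∂f/∂d_i = (d_o/(d_o+d_i))² = 0.314
δf = √((∂f/∂d_o · δd_o)² + (∂f/∂d_i · δd_i)²) = √(0.0844 + 0.355) = 0.663 cm

0.663 cm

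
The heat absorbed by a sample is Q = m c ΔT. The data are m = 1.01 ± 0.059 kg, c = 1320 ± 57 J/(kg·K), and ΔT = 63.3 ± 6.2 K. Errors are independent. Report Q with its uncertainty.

84400 ± 10300 J

Products/powers → add relative errors in quadrature, weighted by exponent:
  (1·δm/m)² = (1×0.0584)² = 0.00341;  (1·δc/c)² = (1×0.0432)² = 0.00186;  (1·δΔT/ΔT)² = (1×0.0979)² = 0.00959
δQ/Q = √(0.0149) = 0.122
Q = 84400 J, so δQ = 0.122 × 84400 = 10300 J.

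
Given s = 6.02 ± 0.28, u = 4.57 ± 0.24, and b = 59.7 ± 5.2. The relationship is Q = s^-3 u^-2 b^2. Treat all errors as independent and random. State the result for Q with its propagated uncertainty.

For a monomial Q ∝ s^-3, u^-2, b^2, fractional errors add in quadrature:
  (-3·δs/s)² = (-3×0.0465)² = 0.0195;  (-2·δu/u)² = (-2×0.0525)² = 0.0110;  (2·δb/b)² = (2×0.0871)² = 0.0303
δQ/Q = √(0.0608) = 0.247
Q = 0.782, so δQ = 0.247 × 0.782 = 0.193.

0.782 ± 0.193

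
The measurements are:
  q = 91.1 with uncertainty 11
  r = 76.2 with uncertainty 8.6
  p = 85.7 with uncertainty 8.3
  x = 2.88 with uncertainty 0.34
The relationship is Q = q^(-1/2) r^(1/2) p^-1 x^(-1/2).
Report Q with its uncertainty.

0.00629 ± 0.000882

Relative error in a monomial: (δQ/Q)² = Σ (nᵢ · δxᵢ/xᵢ)².
  (−½·δq/q)² = (-0.5×0.121)² = 0.00364;  (½·δr/r)² = (0.5×0.113)² = 0.00318;  (-1·δp/p)² = (-1×0.0968)² = 0.00938;  (−½·δx/x)² = (-0.5×0.118)² = 0.00348
δQ/Q = √(0.0197) = 0.140
Q = 0.00629, so δQ = 0.140 × 0.00629 = 0.000882.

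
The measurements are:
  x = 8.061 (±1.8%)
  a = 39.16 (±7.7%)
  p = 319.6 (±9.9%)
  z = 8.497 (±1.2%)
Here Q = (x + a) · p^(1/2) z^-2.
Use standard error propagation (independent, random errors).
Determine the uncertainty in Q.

Let u = x + a = 47.22. δu = √(δx² + δa²) = √(0.0211 + 9.09) = 3.02, so δu/u = 0.0639.
Q is then a monomial in u, p, z:
δQ/Q = √((δu/u)² + (½·δp/p)² + (-2·δz/z)²) = √(0.00409 + 0.00245 + 0.000576) = 0.0843
Q = 11.69, so δQ = 0.0843 × 11.69 = 0.986.

0.986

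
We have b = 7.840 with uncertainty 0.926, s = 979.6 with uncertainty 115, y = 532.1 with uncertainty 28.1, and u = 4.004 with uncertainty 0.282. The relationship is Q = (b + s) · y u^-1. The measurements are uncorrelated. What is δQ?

19200

Let w = b + s = 987.4. δw = √(δb² + δs²) = √(0.857 + 13200) = 115, so δw/w = 0.116.
Q is then a monomial in w, y, u:
δQ/Q = √((δw/w)² + (1·δy/y)² + (-1·δu/u)²) = √(0.0136 + 0.00279 + 0.00496) = 0.146
Q = 131200, so δQ = 0.146 × 131200 = 19200.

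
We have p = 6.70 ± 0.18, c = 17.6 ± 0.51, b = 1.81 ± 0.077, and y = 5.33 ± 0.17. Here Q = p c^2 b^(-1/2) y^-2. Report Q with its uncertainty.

Q is a product of powers, so relative uncertainties combine in quadrature:
  (1·δp/p)² = (1×0.0269)² = 0.000722;  (2·δc/c)² = (2×0.0290)² = 0.00336;  (−½·δb/b)² = (-0.5×0.0425)² = 0.000452;  (-2·δy/y)² = (-2×0.0319)² = 0.00407
δQ/Q = √(0.00860) = 0.0927
Q = 54.3, so δQ = 0.0927 × 54.3 = 5.04.

54.3 ± 5.04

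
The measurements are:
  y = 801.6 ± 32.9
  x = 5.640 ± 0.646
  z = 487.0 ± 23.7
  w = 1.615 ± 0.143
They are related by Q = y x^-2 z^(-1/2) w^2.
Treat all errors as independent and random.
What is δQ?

Products/powers → add relative errors in quadrature, weighted by exponent:
  (1·δy/y)² = (1×0.0410)² = 0.00168;  (-2·δx/x)² = (-2×0.115)² = 0.0525;  (−½·δz/z)² = (-0.5×0.0487)² = 0.000592;  (2·δw/w)² = (2×0.0885)² = 0.0314
δQ/Q = √(0.0861) = 0.293
Q = 2.978, so δQ = 0.293 × 2.978 = 0.874.

0.874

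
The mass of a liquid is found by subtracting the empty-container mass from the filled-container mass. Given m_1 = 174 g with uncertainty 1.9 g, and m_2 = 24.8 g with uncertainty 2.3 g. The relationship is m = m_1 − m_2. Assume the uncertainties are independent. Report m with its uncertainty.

149 ± 2.98 g

Sums and differences: (δm)² = Σ (cᵢ δxᵢ)².
  (δm_1)² = 3.61;  (δm_2)² = 5.29
δm = √(8.90) = 2.98 g
m = 149 g.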